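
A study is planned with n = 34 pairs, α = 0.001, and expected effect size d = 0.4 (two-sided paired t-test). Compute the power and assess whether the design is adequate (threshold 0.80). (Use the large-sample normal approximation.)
Power ≈ 0.17; the study is underpowered (power < 0.80)

Power calculation (paired t-test, normal approximation):
z_β = d · √n - z_{α/2}
z_β = 0.4 · √34 - 3.291
z_β = 0.4 · 5.831 - 3.291
z_β = -0.958

Power = Φ(z_β) = Φ(-0.958) ≈ 0.169

Effect size d = 0.4 is small by Cohen's convention (0.2/0.5/0.8).

Threshold: power ≥ 0.80 is conventionally adequate.
Power ≈ 0.17 → the study is underpowered (power < 0.80).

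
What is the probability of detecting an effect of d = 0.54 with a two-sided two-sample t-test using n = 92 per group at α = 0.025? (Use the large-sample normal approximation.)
Power ≈ 0.92

Power calculation (two-sample t-test, normal approximation):
z_β = d · √(n/2) - z_{α/2}
z_β = 0.54 · √(92/2) - 2.241
z_β = 0.54 · 6.782 - 2.241
z_β = 1.421

Power = Φ(z_β) = Φ(1.421) ≈ 0.922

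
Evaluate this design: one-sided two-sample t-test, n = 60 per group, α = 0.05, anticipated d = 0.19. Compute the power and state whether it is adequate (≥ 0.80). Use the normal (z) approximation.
Power ≈ 0.27; the study is underpowered (power < 0.80)

Power calculation (two-sample t-test, normal approximation):
z_β = d · √(n/2) - z_α
z_β = 0.19 · √(60/2) - 1.645
z_β = 0.19 · 5.477 - 1.645
z_β = -0.604

Power = Φ(z_β) = Φ(-0.604) ≈ 0.273

Effect size d = 0.19 is very small by Cohen's convention (0.2/0.5/0.8).

Threshold: power ≥ 0.80 is conventionally adequate.
Power ≈ 0.27 → the study is underpowered (power < 0.80).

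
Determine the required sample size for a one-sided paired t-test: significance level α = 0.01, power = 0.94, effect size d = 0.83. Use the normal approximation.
n = 22 pairs

Sample size formula (paired t-test, normal approximation):
n = ((z_α + z_β) / d)²

z_α = 2.326 (for α = 0.01, one-sided)
z_β = 1.555 (for power = 0.94)
d = 0.83

n = ((2.326 + 1.555) / 0.83)²
n = (4.676)²
n ≈ 21.86
Round up to the next whole number: n = 22 pairs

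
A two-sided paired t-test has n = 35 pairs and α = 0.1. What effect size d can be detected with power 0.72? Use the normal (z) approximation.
d ≈ 0.38

Minimum detectable effect (paired t-test, normal approximation):
d = (z_{α/2} + z_β) / √n
d = (1.645 + 0.583) / √35
d = 2.228 / 5.916
d ≈ 0.38

By Cohen's convention (0.2 small / 0.5 medium / 0.8 large): small effect.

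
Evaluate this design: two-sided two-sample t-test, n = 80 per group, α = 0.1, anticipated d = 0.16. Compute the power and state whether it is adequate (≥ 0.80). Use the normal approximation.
Power ≈ 0.26; the study is underpowered (power < 0.80)

Power calculation (two-sample t-test, normal approximation):
z_β = d · √(n/2) - z_{α/2}
z_β = 0.16 · √(80/2) - 1.645
z_β = 0.16 · 6.325 - 1.645
z_β = -0.633

Power = Φ(z_β) = Φ(-0.633) ≈ 0.263

Effect size d = 0.16 is very small by Cohen's convention (0.2/0.5/0.8).

Threshold: power ≥ 0.80 is conventionally adequate.
Power ≈ 0.26 → the study is underpowered (power < 0.80).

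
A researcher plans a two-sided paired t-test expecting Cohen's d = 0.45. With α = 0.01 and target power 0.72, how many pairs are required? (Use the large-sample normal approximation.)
n = 50 pairs

Sample size formula (paired t-test, normal approximation):
n = ((z_{α/2} + z_β) / d)²

z_{α/2} = 2.576 (for α = 0.01, two-sided)
z_β = 0.583 (for power = 0.72)
d = 0.45

n = ((2.576 + 0.583) / 0.45)²
n = (7.020)²
n ≈ 49.28
Round up to the next whole number: n = 50 pairs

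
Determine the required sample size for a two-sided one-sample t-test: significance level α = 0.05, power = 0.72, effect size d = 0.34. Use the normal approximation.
n = 56

Sample size formula (one-sample t-test, normal approximation):
n = ((z_{α/2} + z_β) / d)²

z_{α/2} = 1.960 (for α = 0.05, two-sided)
z_β = 0.583 (for power = 0.72)
d = 0.34

n = ((1.960 + 0.583) / 0.34)²
n = (7.479)²
n ≈ 55.94
Round up to the next whole number: n = 56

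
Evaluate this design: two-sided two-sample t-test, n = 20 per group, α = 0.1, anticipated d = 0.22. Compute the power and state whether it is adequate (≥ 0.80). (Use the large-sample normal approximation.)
Power ≈ 0.17; the study is underpowered (power < 0.80)

Power calculation (two-sample t-test, normal approximation):
z_β = d · √(n/2) - z_{α/2}
z_β = 0.22 · √(20/2) - 1.645
z_β = 0.22 · 3.162 - 1.645
z_β = -0.949

Power = Φ(z_β) = Φ(-0.949) ≈ 0.171

Effect size d = 0.22 is small by Cohen's convention (0.2/0.5/0.8).

Threshold: power ≥ 0.80 is conventionally adequate.
Power ≈ 0.17 → the study is underpowered (power < 0.80).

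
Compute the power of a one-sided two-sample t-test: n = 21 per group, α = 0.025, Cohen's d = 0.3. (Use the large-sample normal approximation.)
Power ≈ 0.16

Power calculation (two-sample t-test, normal approximation):
z_β = d · √(n/2) - z_α
z_β = 0.3 · √(21/2) - 1.960
z_β = 0.3 · 3.240 - 1.960
z_β = -0.988

Power = Φ(z_β) = Φ(-0.988) ≈ 0.162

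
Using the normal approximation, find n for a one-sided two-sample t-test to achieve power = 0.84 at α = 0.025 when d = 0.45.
n = 87 per group

Sample size formula (two-sample t-test, normal approximation):
n = 2 · ((z_α + z_β) / d)²

z_α = 1.960 (for α = 0.025, one-sided)
z_β = 0.994 (for power = 0.84)
d = 0.45

n = 2 · ((1.960 + 0.994) / 0.45)²
n = 2 · (6.564)²
n ≈ 86.17
Round up to the next whole number: n = 87 per group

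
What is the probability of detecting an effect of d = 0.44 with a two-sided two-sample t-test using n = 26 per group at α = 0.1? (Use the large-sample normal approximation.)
Power ≈ 0.48

Power calculation (two-sample t-test, normal approximation):
z_β = d · √(n/2) - z_{α/2}
z_β = 0.44 · √(26/2) - 1.645
z_β = 0.44 · 3.606 - 1.645
z_β = -0.058

Power = Φ(z_β) = Φ(-0.058) ≈ 0.477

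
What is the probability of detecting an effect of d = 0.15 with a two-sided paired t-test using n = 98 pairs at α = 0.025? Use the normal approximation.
Power ≈ 0.22

Power calculation (paired t-test, normal approximation):
z_β = d · √n - z_{α/2}
z_β = 0.15 · √98 - 2.241
z_β = 0.15 · 9.899 - 2.241
z_β = -0.756

Power = Φ(z_β) = Φ(-0.756) ≈ 0.225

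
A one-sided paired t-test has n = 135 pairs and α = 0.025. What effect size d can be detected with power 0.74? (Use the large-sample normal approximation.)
d ≈ 0.22

Minimum detectable effect (paired t-test, normal approximation):
d = (z_α + z_β) / √n
d = (1.960 + 0.643) / √135
d = 2.603 / 11.619
d ≈ 0.22

By Cohen's convention (0.2 small / 0.5 medium / 0.8 large): small effect.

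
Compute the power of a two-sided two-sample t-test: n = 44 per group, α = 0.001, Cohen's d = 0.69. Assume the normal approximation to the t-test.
Power ≈ 0.48

Power calculation (two-sample t-test, normal approximation):
z_β = d · √(n/2) - z_{α/2}
z_β = 0.69 · √(44/2) - 3.291
z_β = 0.69 · 4.690 - 3.291
z_β = -0.054

Power = Φ(z_β) = Φ(-0.054) ≈ 0.478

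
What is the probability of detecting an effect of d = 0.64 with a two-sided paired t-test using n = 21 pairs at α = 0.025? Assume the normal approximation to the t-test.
Power ≈ 0.76

Power calculation (paired t-test, normal approximation):
z_β = d · √n - z_{α/2}
z_β = 0.64 · √21 - 2.241
z_β = 0.64 · 4.583 - 2.241
z_β = 0.691

Power = Φ(z_β) = Φ(0.691) ≈ 0.755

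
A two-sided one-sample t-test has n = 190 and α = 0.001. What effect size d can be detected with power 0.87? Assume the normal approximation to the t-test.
d ≈ 0.32

Minimum detectable effect (one-sample t-test, normal approximation):
d = (z_{α/2} + z_β) / √n
d = (3.291 + 1.126) / √190
d = 4.417 / 13.784
d ≈ 0.32

By Cohen's convention (0.2 small / 0.5 medium / 0.8 large): small effect.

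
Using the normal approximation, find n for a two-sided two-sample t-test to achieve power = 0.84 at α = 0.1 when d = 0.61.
n = 38 per group

Sample size formula (two-sample t-test, normal approximation):
n = 2 · ((z_{α/2} + z_β) / d)²

z_{α/2} = 1.645 (for α = 0.1, two-sided)
z_β = 0.994 (for power = 0.84)
d = 0.61

n = 2 · ((1.645 + 0.994) / 0.61)²
n = 2 · (4.326)²
n ≈ 37.43
Round up to the next whole number: n = 38 per group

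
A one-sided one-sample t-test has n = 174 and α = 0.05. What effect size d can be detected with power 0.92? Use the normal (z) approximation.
d ≈ 0.23

Minimum detectable effect (one-sample t-test, normal approximation):
d = (z_α + z_β) / √n
d = (1.645 + 1.405) / √174
d = 3.050 / 13.191
d ≈ 0.23

By Cohen's convention (0.2 small / 0.5 medium / 0.8 large): small effect.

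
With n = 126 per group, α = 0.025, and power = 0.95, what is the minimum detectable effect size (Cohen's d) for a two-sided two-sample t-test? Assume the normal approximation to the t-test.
d ≈ 0.49

Minimum detectable effect (two-sample t-test, normal approximation):
d = (z_{α/2} + z_β) / √(n/2)
d = (2.241 + 1.645) / √(126/2)
d = 3.886 / 7.937
d ≈ 0.49

By Cohen's convention (0.2 small / 0.5 medium / 0.8 large): small effect.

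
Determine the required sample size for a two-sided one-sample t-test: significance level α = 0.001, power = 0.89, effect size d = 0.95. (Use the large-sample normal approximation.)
n = 23

Sample size formula (one-sample t-test, normal approximation):
n = ((z_{α/2} + z_β) / d)²

z_{α/2} = 3.291 (for α = 0.001, two-sided)
z_β = 1.227 (for power = 0.89)
d = 0.95

n = ((3.291 + 1.227) / 0.95)²
n = (4.756)²
n ≈ 22.62
Round up to the next whole number: n = 23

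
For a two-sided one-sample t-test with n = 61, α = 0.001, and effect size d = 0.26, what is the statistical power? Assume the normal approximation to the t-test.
Power ≈ 0.10

Power calculation (one-sample t-test, normal approximation):
z_β = d · √n - z_{α/2}
z_β = 0.26 · √61 - 3.291
z_β = 0.26 · 7.810 - 3.291
z_β = -1.260

Power = Φ(z_β) = Φ(-1.260) ≈ 0.104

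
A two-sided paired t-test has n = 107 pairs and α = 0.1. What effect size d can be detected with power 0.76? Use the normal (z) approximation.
d ≈ 0.23

Minimum detectable effect (paired t-test, normal approximation):
d = (z_{α/2} + z_β) / √n
d = (1.645 + 0.706) / √107
d = 2.351 / 10.344
d ≈ 0.23

By Cohen's convention (0.2 small / 0.5 medium / 0.8 large): small effect.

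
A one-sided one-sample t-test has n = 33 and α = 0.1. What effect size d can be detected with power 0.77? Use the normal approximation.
d ≈ 0.35

Minimum detectable effect (one-sample t-test, normal approximation):
d = (z_α + z_β) / √n
d = (1.282 + 0.739) / √33
d = 2.020 / 5.745
d ≈ 0.35

By Cohen's convention (0.2 small / 0.5 medium / 0.8 large): small effect.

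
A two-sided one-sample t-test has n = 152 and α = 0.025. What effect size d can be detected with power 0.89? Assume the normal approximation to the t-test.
d ≈ 0.28

Minimum detectable effect (one-sample t-test, normal approximation):
d = (z_{α/2} + z_β) / √n
d = (2.241 + 1.227) / √152
d = 3.468 / 12.329
d ≈ 0.28

By Cohen's convention (0.2 small / 0.5 medium / 0.8 large): small effect.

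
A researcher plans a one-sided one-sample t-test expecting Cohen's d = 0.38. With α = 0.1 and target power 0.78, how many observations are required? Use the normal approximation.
n = 30

Sample size formula (one-sample t-test, normal approximation):
n = ((z_α + z_β) / d)²

z_α = 1.282 (for α = 0.1, one-sided)
z_β = 0.772 (for power = 0.78)
d = 0.38

n = ((1.282 + 0.772) / 0.38)²
n = (5.405)²
n ≈ 29.21
Round up to the next whole number: n = 30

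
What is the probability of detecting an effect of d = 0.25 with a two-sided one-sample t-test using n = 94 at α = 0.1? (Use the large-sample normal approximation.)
Power ≈ 0.78

Power calculation (one-sample t-test, normal approximation):
z_β = d · √n - z_{α/2}
z_β = 0.25 · √94 - 1.645
z_β = 0.25 · 9.695 - 1.645
z_β = 0.779

Power = Φ(z_β) = Φ(0.779) ≈ 0.782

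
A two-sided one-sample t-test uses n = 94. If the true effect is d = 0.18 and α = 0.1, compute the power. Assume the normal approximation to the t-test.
Power ≈ 0.54

Power calculation (one-sample t-test, normal approximation):
z_β = d · √n - z_{α/2}
z_β = 0.18 · √94 - 1.645
z_β = 0.18 · 9.695 - 1.645
z_β = 0.100

Power = Φ(z_β) = Φ(0.100) ≈ 0.540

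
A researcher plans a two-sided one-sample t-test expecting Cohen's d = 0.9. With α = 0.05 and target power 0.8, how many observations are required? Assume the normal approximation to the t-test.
n = 10

Sample size formula (one-sample t-test, normal approximation):
n = ((z_{α/2} + z_β) / d)²

z_{α/2} = 1.960 (for α = 0.05, two-sided)
z_β = 0.842 (for power = 0.8)
d = 0.9

n = ((1.960 + 0.842) / 0.9)²
n = (3.113)²
n ≈ 9.69
Round up to the next whole number: n = 10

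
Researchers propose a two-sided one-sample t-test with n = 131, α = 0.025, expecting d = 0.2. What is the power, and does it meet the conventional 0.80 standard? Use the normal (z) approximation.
Power ≈ 0.52; the study is underpowered (power < 0.80)

Power calculation (one-sample t-test, normal approximation):
z_β = d · √n - z_{α/2}
z_β = 0.2 · √131 - 2.241
z_β = 0.2 · 11.446 - 2.241
z_β = 0.048

Power = Φ(z_β) = Φ(0.048) ≈ 0.519

Effect size d = 0.2 is small by Cohen's convention (0.2/0.5/0.8).

Threshold: power ≥ 0.80 is conventionally adequate.
Power ≈ 0.52 → the study is underpowered (power < 0.80).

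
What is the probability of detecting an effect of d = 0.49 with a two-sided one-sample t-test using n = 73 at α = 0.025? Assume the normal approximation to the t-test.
Power ≈ 0.97

Power calculation (one-sample t-test, normal approximation):
z_β = d · √n - z_{α/2}
z_β = 0.49 · √73 - 2.241
z_β = 0.49 · 8.544 - 2.241
z_β = 1.945

Power = Φ(z_β) = Φ(1.945) ≈ 0.974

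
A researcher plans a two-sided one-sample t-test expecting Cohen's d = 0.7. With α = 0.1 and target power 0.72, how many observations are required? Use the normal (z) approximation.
n = 11

Sample size formula (one-sample t-test, normal approximation):
n = ((z_{α/2} + z_β) / d)²

z_{α/2} = 1.645 (for α = 0.1, two-sided)
z_β = 0.583 (for power = 0.72)
d = 0.7

n = ((1.645 + 0.583) / 0.7)²
n = (3.183)²
n ≈ 10.13
Round up to the next whole number: n = 11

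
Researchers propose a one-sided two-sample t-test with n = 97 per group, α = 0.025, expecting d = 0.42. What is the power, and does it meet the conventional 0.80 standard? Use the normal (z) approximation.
Power ≈ 0.83; the study is adequately powered (power ≥ 0.80)

Power calculation (two-sample t-test, normal approximation):
z_β = d · √(n/2) - z_α
z_β = 0.42 · √(97/2) - 1.960
z_β = 0.42 · 6.964 - 1.960
z_β = 0.965

Power = Φ(z_β) = Φ(0.965) ≈ 0.833

Effect size d = 0.42 is small by Cohen's convention (0.2/0.5/0.8).

Threshold: power ≥ 0.80 is conventionally adequate.
Power ≈ 0.83 → the study is adequately powered (power ≥ 0.80).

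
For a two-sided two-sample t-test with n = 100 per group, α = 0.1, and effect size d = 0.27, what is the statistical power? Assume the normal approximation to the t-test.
Power ≈ 0.60

Power calculation (two-sample t-test, normal approximation):
z_β = d · √(n/2) - z_{α/2}
z_β = 0.27 · √(100/2) - 1.645
z_β = 0.27 · 7.071 - 1.645
z_β = 0.264

Power = Φ(z_β) = Φ(0.264) ≈ 0.604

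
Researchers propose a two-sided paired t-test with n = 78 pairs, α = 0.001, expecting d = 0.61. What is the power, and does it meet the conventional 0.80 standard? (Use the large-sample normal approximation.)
Power ≈ 0.98; the study is adequately powered (power ≥ 0.80)

Power calculation (paired t-test, normal approximation):
z_β = d · √n - z_{α/2}
z_β = 0.61 · √78 - 3.291
z_β = 0.61 · 8.832 - 3.291
z_β = 2.097

Power = Φ(z_β) = Φ(2.097) ≈ 0.982

Effect size d = 0.61 is medium by Cohen's convention (0.2/0.5/0.8).

Threshold: power ≥ 0.80 is conventionally adequate.
Power ≈ 0.98 → the study is adequately powered (power ≥ 0.80).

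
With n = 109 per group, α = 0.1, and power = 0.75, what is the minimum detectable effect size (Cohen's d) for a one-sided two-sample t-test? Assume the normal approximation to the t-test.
d ≈ 0.26

Minimum detectable effect (two-sample t-test, normal approximation):
d = (z_α + z_β) / √(n/2)
d = (1.282 + 0.674) / √(109/2)
d = 1.956 / 7.382
d ≈ 0.26

By Cohen's convention (0.2 small / 0.5 medium / 0.8 large): small effect.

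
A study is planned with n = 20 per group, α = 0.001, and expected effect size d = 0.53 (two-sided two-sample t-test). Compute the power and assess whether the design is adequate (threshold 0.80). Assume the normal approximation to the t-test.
Power ≈ 0.05; the study is underpowered (power < 0.80)

Power calculation (two-sample t-test, normal approximation):
z_β = d · √(n/2) - z_{α/2}
z_β = 0.53 · √(20/2) - 3.291
z_β = 0.53 · 3.162 - 3.291
z_β = -1.615

Power = Φ(z_β) = Φ(-1.615) ≈ 0.053

Effect size d = 0.53 is medium by Cohen's convention (0.2/0.5/0.8).

Threshold: power ≥ 0.80 is conventionally adequate.
Power ≈ 0.05 → the study is underpowered (power < 0.80).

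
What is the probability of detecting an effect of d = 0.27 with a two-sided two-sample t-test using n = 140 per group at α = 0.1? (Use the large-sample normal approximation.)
Power ≈ 0.73

Power calculation (two-sample t-test, normal approximation):
z_β = d · √(n/2) - z_{α/2}
z_β = 0.27 · √(140/2) - 1.645
z_β = 0.27 · 8.367 - 1.645
z_β = 0.614

Power = Φ(z_β) = Φ(0.614) ≈ 0.730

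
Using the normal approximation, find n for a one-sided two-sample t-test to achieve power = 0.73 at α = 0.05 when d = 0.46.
n = 49 per group

Sample size formula (two-sample t-test, normal approximation):
n = 2 · ((z_α + z_β) / d)²

z_α = 1.645 (for α = 0.05, one-sided)
z_β = 0.613 (for power = 0.73)
d = 0.46

n = 2 · ((1.645 + 0.613) / 0.46)²
n = 2 · (4.909)²
n ≈ 48.20
Round up to the next whole number: n = 49 per group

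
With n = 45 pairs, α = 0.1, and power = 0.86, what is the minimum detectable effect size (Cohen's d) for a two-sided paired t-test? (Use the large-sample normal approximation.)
d ≈ 0.41

Minimum detectable effect (paired t-test, normal approximation):
d = (z_{α/2} + z_β) / √n
d = (1.645 + 1.080) / √45
d = 2.725 / 6.708
d ≈ 0.41

By Cohen's convention (0.2 small / 0.5 medium / 0.8 large): small effect.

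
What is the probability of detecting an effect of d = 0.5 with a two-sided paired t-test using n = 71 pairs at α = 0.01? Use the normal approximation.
Power ≈ 0.95

Power calculation (paired t-test, normal approximation):
z_β = d · √n - z_{α/2}
z_β = 0.5 · √71 - 2.576
z_β = 0.5 · 8.426 - 2.576
z_β = 1.637

Power = Φ(z_β) = Φ(1.637) ≈ 0.949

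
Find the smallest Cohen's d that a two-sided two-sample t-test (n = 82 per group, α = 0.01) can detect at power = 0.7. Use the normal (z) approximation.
d ≈ 0.48

Minimum detectable effect (two-sample t-test, normal approximation):
d = (z_{α/2} + z_β) / √(n/2)
d = (2.576 + 0.524) / √(82/2)
d = 3.100 / 6.403
d ≈ 0.48

By Cohen's convention (0.2 small / 0.5 medium / 0.8 large): small effect.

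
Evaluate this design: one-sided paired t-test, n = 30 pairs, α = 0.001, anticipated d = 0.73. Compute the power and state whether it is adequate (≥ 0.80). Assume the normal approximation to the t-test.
Power ≈ 0.82; the study is adequately powered (power ≥ 0.80)

Power calculation (paired t-test, normal approximation):
z_β = d · √n - z_α
z_β = 0.73 · √30 - 3.090
z_β = 0.73 · 5.477 - 3.090
z_β = 0.908

Power = Φ(z_β) = Φ(0.908) ≈ 0.818

Effect size d = 0.73 is medium by Cohen's convention (0.2/0.5/0.8).

Threshold: power ≥ 0.80 is conventionally adequate.
Power ≈ 0.82 → the study is adequately powered (power ≥ 0.80).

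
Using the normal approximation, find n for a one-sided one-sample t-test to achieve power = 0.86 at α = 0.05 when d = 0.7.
n = 16

Sample size formula (one-sample t-test, normal approximation):
n = ((z_α + z_β) / d)²

z_α = 1.645 (for α = 0.05, one-sided)
z_β = 1.080 (for power = 0.86)
d = 0.7

n = ((1.645 + 1.080) / 0.7)²
n = (3.893)²
n ≈ 15.16
Round up to the next whole number: n = 16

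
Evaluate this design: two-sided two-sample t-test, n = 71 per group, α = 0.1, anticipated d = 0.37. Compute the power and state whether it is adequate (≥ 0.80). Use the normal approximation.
Power ≈ 0.71; the study is underpowered (power < 0.80)

Power calculation (two-sample t-test, normal approximation):
z_β = d · √(n/2) - z_{α/2}
z_β = 0.37 · √(71/2) - 1.645
z_β = 0.37 · 5.958 - 1.645
z_β = 0.560

Power = Φ(z_β) = Φ(0.560) ≈ 0.712

Effect size d = 0.37 is small by Cohen's convention (0.2/0.5/0.8).

Threshold: power ≥ 0.80 is conventionally adequate.
Power ≈ 0.71 → the study is underpowered (power < 0.80).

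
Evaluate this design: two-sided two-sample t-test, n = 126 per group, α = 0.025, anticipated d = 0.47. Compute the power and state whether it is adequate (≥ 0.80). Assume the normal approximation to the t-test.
Power ≈ 0.93; the study is adequately powered (power ≥ 0.80)

Power calculation (two-sample t-test, normal approximation):
z_β = d · √(n/2) - z_{α/2}
z_β = 0.47 · √(126/2) - 2.241
z_β = 0.47 · 7.937 - 2.241
z_β = 1.489

Power = Φ(z_β) = Φ(1.489) ≈ 0.932

Effect size d = 0.47 is small by Cohen's convention (0.2/0.5/0.8).

Threshold: power ≥ 0.80 is conventionally adequate.
Power ≈ 0.93 → the study is adequately powered (power ≥ 0.80).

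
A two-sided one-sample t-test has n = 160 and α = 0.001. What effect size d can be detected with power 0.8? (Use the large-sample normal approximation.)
d ≈ 0.33

Minimum detectable effect (one-sample t-test, normal approximation):
d = (z_{α/2} + z_β) / √n
d = (3.291 + 0.842) / √160
d = 4.132 / 12.649
d ≈ 0.33

By Cohen's convention (0.2 small / 0.5 medium / 0.8 large): small effect.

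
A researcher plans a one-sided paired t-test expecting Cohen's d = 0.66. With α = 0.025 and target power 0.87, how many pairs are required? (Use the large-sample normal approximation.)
n = 22 pairs

Sample size formula (paired t-test, normal approximation):
n = ((z_α + z_β) / d)²

z_α = 1.960 (for α = 0.025, one-sided)
z_β = 1.126 (for power = 0.87)
d = 0.66

n = ((1.960 + 1.126) / 0.66)²
n = (4.676)²
n ≈ 21.86
Round up to the next whole number: n = 22 pairs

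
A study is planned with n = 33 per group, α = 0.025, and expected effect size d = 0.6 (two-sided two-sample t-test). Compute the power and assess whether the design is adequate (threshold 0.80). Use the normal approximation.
Power ≈ 0.58; the study is underpowered (power < 0.80)

Power calculation (two-sample t-test, normal approximation):
z_β = d · √(n/2) - z_{α/2}
z_β = 0.6 · √(33/2) - 2.241
z_β = 0.6 · 4.062 - 2.241
z_β = 0.196

Power = Φ(z_β) = Φ(0.196) ≈ 0.578

Effect size d = 0.6 is medium by Cohen's convention (0.2/0.5/0.8).

Threshold: power ≥ 0.80 is conventionally adequate.
Power ≈ 0.58 → the study is underpowered (power < 0.80).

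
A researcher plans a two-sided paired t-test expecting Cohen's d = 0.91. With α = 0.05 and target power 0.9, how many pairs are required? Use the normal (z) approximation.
n = 13 pairs

Sample size formula (paired t-test, normal approximation):
n = ((z_{α/2} + z_β) / d)²

z_{α/2} = 1.960 (for α = 0.05, two-sided)
z_β = 1.282 (for power = 0.9)
d = 0.91

n = ((1.960 + 1.282) / 0.91)²
n = (3.563)²
n ≈ 12.69
Round up to the next whole number: n = 13 pairs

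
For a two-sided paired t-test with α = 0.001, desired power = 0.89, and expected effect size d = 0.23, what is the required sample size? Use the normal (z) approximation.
n = 386 pairs

Sample size formula (paired t-test, normal approximation):
n = ((z_{α/2} + z_β) / d)²

z_{α/2} = 3.291 (for α = 0.001, two-sided)
z_β = 1.227 (for power = 0.89)
d = 0.23

n = ((3.291 + 1.227) / 0.23)²
n = (19.643)²
n ≈ 385.85
Round up to the next whole number: n = 386 pairs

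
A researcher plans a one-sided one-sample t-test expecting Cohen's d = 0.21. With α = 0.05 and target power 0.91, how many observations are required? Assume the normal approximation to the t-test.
n = 203

Sample size formula (one-sample t-test, normal approximation):
n = ((z_α + z_β) / d)²

z_α = 1.645 (for α = 0.05, one-sided)
z_β = 1.341 (for power = 0.91)
d = 0.21

n = ((1.645 + 1.341) / 0.21)²
n = (14.219)²
n ≈ 202.18
Round up to the next whole number: n = 203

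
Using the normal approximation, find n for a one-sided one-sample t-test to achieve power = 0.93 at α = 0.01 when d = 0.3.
n = 161

Sample size formula (one-sample t-test, normal approximation):
n = ((z_α + z_β) / d)²

z_α = 2.326 (for α = 0.01, one-sided)
z_β = 1.476 (for power = 0.93)
d = 0.3

n = ((2.326 + 1.476) / 0.3)²
n = (12.673)²
n ≈ 160.60
Round up to the next whole number: n = 161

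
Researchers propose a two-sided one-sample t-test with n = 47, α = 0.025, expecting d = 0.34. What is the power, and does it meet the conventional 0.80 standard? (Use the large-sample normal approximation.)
Power ≈ 0.54; the study is underpowered (power < 0.80)

Power calculation (one-sample t-test, normal approximation):
z_β = d · √n - z_{α/2}
z_β = 0.34 · √47 - 2.241
z_β = 0.34 · 6.856 - 2.241
z_β = 0.090

Power = Φ(z_β) = Φ(0.090) ≈ 0.536

Effect size d = 0.34 is small by Cohen's convention (0.2/0.5/0.8).

Threshold: power ≥ 0.80 is conventionally adequate.
Power ≈ 0.54 → the study is underpowered (power < 0.80).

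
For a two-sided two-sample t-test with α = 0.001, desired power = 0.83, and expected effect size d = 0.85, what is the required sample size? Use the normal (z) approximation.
n = 50 per group

Sample size formula (two-sample t-test, normal approximation):
n = 2 · ((z_{α/2} + z_β) / d)²

z_{α/2} = 3.291 (for α = 0.001, two-sided)
z_β = 0.954 (for power = 0.83)
d = 0.85

n = 2 · ((3.291 + 0.954) / 0.85)²
n = 2 · (4.994)²
n ≈ 49.88
Round up to the next whole number: n = 50 per group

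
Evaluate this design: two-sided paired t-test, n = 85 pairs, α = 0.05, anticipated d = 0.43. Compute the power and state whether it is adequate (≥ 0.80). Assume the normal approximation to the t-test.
Power ≈ 0.98; the study is adequately powered (power ≥ 0.80)

Power calculation (paired t-test, normal approximation):
z_β = d · √n - z_{α/2}
z_β = 0.43 · √85 - 1.960
z_β = 0.43 · 9.220 - 1.960
z_β = 2.004

Power = Φ(z_β) = Φ(2.004) ≈ 0.977

Effect size d = 0.43 is small by Cohen's convention (0.2/0.5/0.8).

Threshold: power ≥ 0.80 is conventionally adequate.
Power ≈ 0.98 → the study is adequately powered (power ≥ 0.80).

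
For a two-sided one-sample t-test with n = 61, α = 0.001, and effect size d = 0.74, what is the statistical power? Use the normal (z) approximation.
Power ≈ 0.99

Power calculation (one-sample t-test, normal approximation):
z_β = d · √n - z_{α/2}
z_β = 0.74 · √61 - 3.291
z_β = 0.74 · 7.810 - 3.291
z_β = 2.489

Power = Φ(z_β) = Φ(2.489) ≈ 0.994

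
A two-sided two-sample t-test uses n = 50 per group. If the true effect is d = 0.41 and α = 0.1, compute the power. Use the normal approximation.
Power ≈ 0.66

Power calculation (two-sample t-test, normal approximation):
z_β = d · √(n/2) - z_{α/2}
z_β = 0.41 · √(50/2) - 1.645
z_β = 0.41 · 5.000 - 1.645
z_β = 0.405

Power = Φ(z_β) = Φ(0.405) ≈ 0.657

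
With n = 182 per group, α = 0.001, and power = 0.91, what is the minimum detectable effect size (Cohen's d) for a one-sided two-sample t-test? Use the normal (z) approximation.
d ≈ 0.46

Minimum detectable effect (two-sample t-test, normal approximation):
d = (z_α + z_β) / √(n/2)
d = (3.090 + 1.341) / √(182/2)
d = 4.431 / 9.539
d ≈ 0.46

By Cohen's convention (0.2 small / 0.5 medium / 0.8 large): small effect.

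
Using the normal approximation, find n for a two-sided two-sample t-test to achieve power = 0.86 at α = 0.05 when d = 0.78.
n = 31 per group

Sample size formula (two-sample t-test, normal approximation):
n = 2 · ((z_{α/2} + z_β) / d)²

z_{α/2} = 1.960 (for α = 0.05, two-sided)
z_β = 1.080 (for power = 0.86)
d = 0.78

n = 2 · ((1.960 + 1.080) / 0.78)²
n = 2 · (3.897)²
n ≈ 30.37
Round up to the next whole number: n = 31 per group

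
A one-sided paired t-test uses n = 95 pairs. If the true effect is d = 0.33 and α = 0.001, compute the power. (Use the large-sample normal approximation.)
Power ≈ 0.55

Power calculation (paired t-test, normal approximation):
z_β = d · √n - z_α
z_β = 0.33 · √95 - 3.090
z_β = 0.33 · 9.747 - 3.090
z_β = 0.126

Power = Φ(z_β) = Φ(0.126) ≈ 0.550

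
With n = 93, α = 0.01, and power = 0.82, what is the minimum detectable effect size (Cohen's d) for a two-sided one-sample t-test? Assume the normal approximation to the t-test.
d ≈ 0.36

Minimum detectable effect (one-sample t-test, normal approximation):
d = (z_{α/2} + z_β) / √n
d = (2.576 + 0.915) / √93
d = 3.491 / 9.644
d ≈ 0.36

By Cohen's convention (0.2 small / 0.5 medium / 0.8 large): small effect.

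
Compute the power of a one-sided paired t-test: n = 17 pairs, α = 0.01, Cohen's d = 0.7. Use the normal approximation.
Power ≈ 0.71

Power calculation (paired t-test, normal approximation):
z_β = d · √n - z_α
z_β = 0.7 · √17 - 2.326
z_β = 0.7 · 4.123 - 2.326
z_β = 0.560

Power = Φ(z_β) = Φ(0.560) ≈ 0.712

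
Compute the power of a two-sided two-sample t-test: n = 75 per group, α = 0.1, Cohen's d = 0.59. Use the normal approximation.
Power ≈ 0.98

Power calculation (two-sample t-test, normal approximation):
z_β = d · √(n/2) - z_{α/2}
z_β = 0.59 · √(75/2) - 1.645
z_β = 0.59 · 6.124 - 1.645
z_β = 1.968

Power = Φ(z_β) = Φ(1.968) ≈ 0.975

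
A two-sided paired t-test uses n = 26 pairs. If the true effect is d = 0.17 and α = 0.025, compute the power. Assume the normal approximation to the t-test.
Power ≈ 0.08

Power calculation (paired t-test, normal approximation):
z_β = d · √n - z_{α/2}
z_β = 0.17 · √26 - 2.241
z_β = 0.17 · 5.099 - 2.241
z_β = -1.375

Power = Φ(z_β) = Φ(-1.375) ≈ 0.085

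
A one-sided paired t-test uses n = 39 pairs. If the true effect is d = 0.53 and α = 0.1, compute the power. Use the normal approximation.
Power ≈ 0.98

Power calculation (paired t-test, normal approximation):
z_β = d · √n - z_α
z_β = 0.53 · √39 - 1.282
z_β = 0.53 · 6.245 - 1.282
z_β = 2.028

Power = Φ(z_β) = Φ(2.028) ≈ 0.979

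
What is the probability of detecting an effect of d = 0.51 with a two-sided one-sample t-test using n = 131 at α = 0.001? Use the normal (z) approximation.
Power ≈ 0.99

Power calculation (one-sample t-test, normal approximation):
z_β = d · √n - z_{α/2}
z_β = 0.51 · √131 - 3.291
z_β = 0.51 · 11.446 - 3.291
z_β = 2.547

Power = Φ(z_β) = Φ(2.547) ≈ 0.995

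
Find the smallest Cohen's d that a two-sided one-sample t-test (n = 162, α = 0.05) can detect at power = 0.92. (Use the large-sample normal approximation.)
d ≈ 0.26

Minimum detectable effect (one-sample t-test, normal approximation):
d = (z_{α/2} + z_β) / √n
d = (1.960 + 1.405) / √162
d = 3.365 / 12.728
d ≈ 0.26

By Cohen's convention (0.2 small / 0.5 medium / 0.8 large): small effect.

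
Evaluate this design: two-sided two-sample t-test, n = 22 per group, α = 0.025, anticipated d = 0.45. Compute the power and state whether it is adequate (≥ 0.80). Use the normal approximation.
Power ≈ 0.23; the study is underpowered (power < 0.80)

Power calculation (two-sample t-test, normal approximation):
z_β = d · √(n/2) - z_{α/2}
z_β = 0.45 · √(22/2) - 2.241
z_β = 0.45 · 3.317 - 2.241
z_β = -0.749

Power = Φ(z_β) = Φ(-0.749) ≈ 0.227

Effect size d = 0.45 is small by Cohen's convention (0.2/0.5/0.8).

Threshold: power ≥ 0.80 is conventionally adequate.
Power ≈ 0.23 → the study is underpowered (power < 0.80).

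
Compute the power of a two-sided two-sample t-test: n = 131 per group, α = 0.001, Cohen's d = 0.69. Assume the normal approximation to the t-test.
Power ≈ 0.99

Power calculation (two-sample t-test, normal approximation):
z_β = d · √(n/2) - z_{α/2}
z_β = 0.69 · √(131/2) - 3.291
z_β = 0.69 · 8.093 - 3.291
z_β = 2.294

Power = Φ(z_β) = Φ(2.294) ≈ 0.989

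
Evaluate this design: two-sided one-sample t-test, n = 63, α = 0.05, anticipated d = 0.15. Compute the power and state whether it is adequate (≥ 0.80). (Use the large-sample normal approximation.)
Power ≈ 0.22; the study is underpowered (power < 0.80)

Power calculation (one-sample t-test, normal approximation):
z_β = d · √n - z_{α/2}
z_β = 0.15 · √63 - 1.960
z_β = 0.15 · 7.937 - 1.960
z_β = -0.769

Power = Φ(z_β) = Φ(-0.769) ≈ 0.221

Effect size d = 0.15 is very small by Cohen's convention (0.2/0.5/0.8).

Threshold: power ≥ 0.80 is conventionally adequate.
Power ≈ 0.22 → the study is underpowered (power < 0.80).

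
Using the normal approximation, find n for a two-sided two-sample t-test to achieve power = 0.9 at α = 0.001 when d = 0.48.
n = 182 per group

Sample size formula (two-sample t-test, normal approximation):
n = 2 · ((z_{α/2} + z_β) / d)²

z_{α/2} = 3.291 (for α = 0.001, two-sided)
z_β = 1.282 (for power = 0.9)
d = 0.48

n = 2 · ((3.291 + 1.282) / 0.48)²
n = 2 · (9.527)²
n ≈ 181.53
Round up to the next whole number: n = 182 per group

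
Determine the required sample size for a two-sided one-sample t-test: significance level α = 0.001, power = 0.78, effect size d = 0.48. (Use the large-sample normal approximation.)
n = 72

Sample size formula (one-sample t-test, normal approximation):
n = ((z_{α/2} + z_β) / d)²

z_{α/2} = 3.291 (for α = 0.001, two-sided)
z_β = 0.772 (for power = 0.78)
d = 0.48

n = ((3.291 + 0.772) / 0.48)²
n = (8.465)²
n ≈ 71.66
Round up to the next whole number: n = 72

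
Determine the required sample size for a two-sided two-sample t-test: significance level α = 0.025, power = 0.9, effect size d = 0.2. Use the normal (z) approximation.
n = 621 per group

Sample size formula (two-sample t-test, normal approximation):
n = 2 · ((z_{α/2} + z_β) / d)²

z_{α/2} = 2.241 (for α = 0.025, two-sided)
z_β = 1.282 (for power = 0.9)
d = 0.2

n = 2 · ((2.241 + 1.282) / 0.2)²
n = 2 · (17.615)²
n ≈ 620.58
Round up to the next whole number: n = 621 per group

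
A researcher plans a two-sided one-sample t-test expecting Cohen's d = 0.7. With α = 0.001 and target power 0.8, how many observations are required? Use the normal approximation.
n = 35

Sample size formula (one-sample t-test, normal approximation):
n = ((z_{α/2} + z_β) / d)²

z_{α/2} = 3.291 (for α = 0.001, two-sided)
z_β = 0.842 (for power = 0.8)
d = 0.7

n = ((3.291 + 0.842) / 0.7)²
n = (5.904)²
n ≈ 34.86
Round up to the next whole number: n = 35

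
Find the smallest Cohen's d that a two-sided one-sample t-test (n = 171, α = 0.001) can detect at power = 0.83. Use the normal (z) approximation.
d ≈ 0.32

Minimum detectable effect (one-sample t-test, normal approximation):
d = (z_{α/2} + z_β) / √n
d = (3.291 + 0.954) / √171
d = 4.245 / 13.077
d ≈ 0.32

By Cohen's convention (0.2 small / 0.5 medium / 0.8 large): small effect.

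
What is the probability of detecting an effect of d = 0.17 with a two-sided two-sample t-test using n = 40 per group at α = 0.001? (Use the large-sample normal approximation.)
Power ≈ 0.01

Power calculation (two-sample t-test, normal approximation):
z_β = d · √(n/2) - z_{α/2}
z_β = 0.17 · √(40/2) - 3.291
z_β = 0.17 · 4.472 - 3.291
z_β = -2.530

Power = Φ(z_β) = Φ(-2.530) ≈ 0.006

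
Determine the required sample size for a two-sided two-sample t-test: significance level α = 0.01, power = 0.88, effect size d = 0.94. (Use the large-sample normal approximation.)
n = 32 per group

Sample size formula (two-sample t-test, normal approximation):
n = 2 · ((z_{α/2} + z_β) / d)²

z_{α/2} = 2.576 (for α = 0.01, two-sided)
z_β = 1.175 (for power = 0.88)
d = 0.94

n = 2 · ((2.576 + 1.175) / 0.94)²
n = 2 · (3.990)²
n ≈ 31.84
Round up to the next whole number: n = 32 per group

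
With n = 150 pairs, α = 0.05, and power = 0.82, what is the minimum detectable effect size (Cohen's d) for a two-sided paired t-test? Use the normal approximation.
d ≈ 0.23

Minimum detectable effect (paired t-test, normal approximation):
d = (z_{α/2} + z_β) / √n
d = (1.960 + 0.915) / √150
d = 2.875 / 12.247
d ≈ 0.23

By Cohen's convention (0.2 small / 0.5 medium / 0.8 large): small effect.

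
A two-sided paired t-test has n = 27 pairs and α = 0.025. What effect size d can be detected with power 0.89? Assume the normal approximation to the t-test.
d ≈ 0.67

Minimum detectable effect (paired t-test, normal approximation):
d = (z_{α/2} + z_β) / √n
d = (2.241 + 1.227) / √27
d = 3.468 / 5.196
d ≈ 0.67

By Cohen's convention (0.2 small / 0.5 medium / 0.8 large): medium effect.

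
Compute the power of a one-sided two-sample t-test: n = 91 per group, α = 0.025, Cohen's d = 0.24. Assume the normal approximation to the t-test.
Power ≈ 0.37

Power calculation (two-sample t-test, normal approximation):
z_β = d · √(n/2) - z_α
z_β = 0.24 · √(91/2) - 1.960
z_β = 0.24 · 6.745 - 1.960
z_β = -0.341

Power = Φ(z_β) = Φ(-0.341) ≈ 0.367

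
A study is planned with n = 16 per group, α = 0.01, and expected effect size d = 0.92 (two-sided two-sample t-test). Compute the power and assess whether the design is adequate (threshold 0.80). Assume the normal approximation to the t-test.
Power ≈ 0.51; the study is underpowered (power < 0.80)

Power calculation (two-sample t-test, normal approximation):
z_β = d · √(n/2) - z_{α/2}
z_β = 0.92 · √(16/2) - 2.576
z_β = 0.92 · 2.828 - 2.576
z_β = 0.026

Power = Φ(z_β) = Φ(0.026) ≈ 0.511

Effect size d = 0.92 is large by Cohen's convention (0.2/0.5/0.8).

Threshold: power ≥ 0.80 is conventionally adequate.
Power ≈ 0.51 → the study is underpowered (power < 0.80).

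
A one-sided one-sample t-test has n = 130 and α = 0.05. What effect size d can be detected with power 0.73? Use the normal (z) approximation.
d ≈ 0.20

Minimum detectable effect (one-sample t-test, normal approximation):
d = (z_α + z_β) / √n
d = (1.645 + 0.613) / √130
d = 2.258 / 11.402
d ≈ 0.20

By Cohen's convention (0.2 small / 0.5 medium / 0.8 large): small effect.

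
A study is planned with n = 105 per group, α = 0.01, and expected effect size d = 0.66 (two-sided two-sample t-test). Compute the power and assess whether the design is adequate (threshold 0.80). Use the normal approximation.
Power ≈ 0.99; the study is adequately powered (power ≥ 0.80)

Power calculation (two-sample t-test, normal approximation):
z_β = d · √(n/2) - z_{α/2}
z_β = 0.66 · √(105/2) - 2.576
z_β = 0.66 · 7.246 - 2.576
z_β = 2.206

Power = Φ(z_β) = Φ(2.206) ≈ 0.986

Effect size d = 0.66 is medium by Cohen's convention (0.2/0.5/0.8).

Threshold: power ≥ 0.80 is conventionally adequate.
Power ≈ 0.99 → the study is adequately powered (power ≥ 0.80).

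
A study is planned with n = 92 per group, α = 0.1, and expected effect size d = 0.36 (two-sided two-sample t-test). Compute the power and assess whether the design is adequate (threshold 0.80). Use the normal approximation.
Power ≈ 0.79; the study is underpowered (power < 0.80)

Power calculation (two-sample t-test, normal approximation):
z_β = d · √(n/2) - z_{α/2}
z_β = 0.36 · √(92/2) - 1.645
z_β = 0.36 · 6.782 - 1.645
z_β = 0.797

Power = Φ(z_β) = Φ(0.797) ≈ 0.787

Effect size d = 0.36 is small by Cohen's convention (0.2/0.5/0.8).

Threshold: power ≥ 0.80 is conventionally adequate.
Power ≈ 0.79 → the study is underpowered (power < 0.80).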